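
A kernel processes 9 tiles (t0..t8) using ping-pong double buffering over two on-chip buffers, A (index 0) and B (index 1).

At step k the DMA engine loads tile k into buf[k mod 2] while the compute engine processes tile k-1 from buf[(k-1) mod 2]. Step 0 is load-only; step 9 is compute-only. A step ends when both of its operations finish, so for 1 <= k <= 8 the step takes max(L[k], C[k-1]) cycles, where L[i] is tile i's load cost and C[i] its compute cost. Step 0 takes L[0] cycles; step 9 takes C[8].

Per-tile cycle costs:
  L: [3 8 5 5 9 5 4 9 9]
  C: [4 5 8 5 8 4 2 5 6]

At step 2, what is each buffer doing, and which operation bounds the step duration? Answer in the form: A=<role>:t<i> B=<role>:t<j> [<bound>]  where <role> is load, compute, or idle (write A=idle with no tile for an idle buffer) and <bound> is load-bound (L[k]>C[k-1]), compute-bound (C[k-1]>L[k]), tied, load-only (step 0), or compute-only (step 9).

step 0: L[0]=3 → dur=3, Σ=3 | A=load:t0 B=idle [load-only]
step 1: L[1]=8 C[0]=4 → dur=8, Σ=11 | A=compute:t0 B=load:t1 [load-bound]
step 2: L[2]=5 C[1]=5 → dur=5, Σ=16 | A=load:t2 B=compute:t1 [tied]
step 3: L[3]=5 C[2]=8 → dur=8, Σ=24 | A=compute:t2 B=load:t3 [compute-bound]
step 4: L[4]=9 C[3]=5 → dur=9, Σ=33 | A=load:t4 B=compute:t3 [load-bound]
step 5: L[5]=5 C[4]=8 → dur=8, Σ=41 | A=compute:t4 B=load:t5 [compute-bound]
step 6: L[6]=4 C[5]=4 → dur=4, Σ=45 | A=load:t6 B=compute:t5 [tied]
step 7: L[7]=9 C[6]=2 → dur=9, Σ=54 | A=compute:t6 B=load:t7 [load-bound]
step 8: L[8]=9 C[7]=5 → dur=9, Σ=63 | A=load:t8 B=compute:t7 [load-bound]
step 9: C[8]=6 → dur=6, Σ=69 | A=compute:t8 B=idle [compute-only]

step 2: A=load:t2 B=compute:t1 [tied]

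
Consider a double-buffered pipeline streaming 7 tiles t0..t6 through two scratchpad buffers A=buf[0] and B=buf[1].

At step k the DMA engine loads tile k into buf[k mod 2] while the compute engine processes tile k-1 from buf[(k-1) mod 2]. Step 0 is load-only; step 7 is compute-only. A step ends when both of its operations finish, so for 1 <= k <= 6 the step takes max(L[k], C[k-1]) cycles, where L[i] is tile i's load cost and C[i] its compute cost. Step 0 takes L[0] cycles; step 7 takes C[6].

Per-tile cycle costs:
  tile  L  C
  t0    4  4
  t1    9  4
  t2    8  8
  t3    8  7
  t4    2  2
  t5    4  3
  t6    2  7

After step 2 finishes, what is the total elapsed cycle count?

end_cycle[2] = 21

[0] DMA t0→A (4c) ∥ CU idle ⇒ 4c, clock 4
[1] DMA t1→B (9c) ∥ CU A:t0 (4c) ⇒ 9c, clock 13
[2] DMA t2→A (8c) ∥ CU B:t1 (4c) ⇒ 8c, clock 21
[3] DMA t3→B (8c) ∥ CU A:t2 (8c) ⇒ 8c, clock 29
[4] DMA t4→A (2c) ∥ CU B:t3 (7c) ⇒ 7c, clock 36
[5] DMA t5→B (4c) ∥ CU A:t4 (2c) ⇒ 4c, clock 40
[6] DMA t6→A (2c) ∥ CU B:t5 (3c) ⇒ 3c, clock 43
[7] DMA idle ∥ CU A:t6 (7c) ⇒ 7c, clock 50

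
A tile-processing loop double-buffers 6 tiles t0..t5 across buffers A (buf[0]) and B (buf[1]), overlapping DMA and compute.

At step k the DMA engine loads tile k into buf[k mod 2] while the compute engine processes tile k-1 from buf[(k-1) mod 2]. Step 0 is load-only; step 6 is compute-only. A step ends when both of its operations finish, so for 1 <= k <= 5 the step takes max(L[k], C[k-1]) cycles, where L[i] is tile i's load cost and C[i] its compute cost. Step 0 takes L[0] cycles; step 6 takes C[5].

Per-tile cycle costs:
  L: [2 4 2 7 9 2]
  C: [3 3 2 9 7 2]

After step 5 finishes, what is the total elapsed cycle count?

[0] DMA t0→A (2c) ∥ CU idle ⇒ 2c, clock 2
[1] DMA t1→B (4c) ∥ CU A:t0 (3c) ⇒ 4c, clock 6
[2] DMA t2→A (2c) ∥ CU B:t1 (3c) ⇒ 3c, clock 9
[3] DMA t3→B (7c) ∥ CU A:t2 (2c) ⇒ 7c, clock 16
[4] DMA t4→A (9c) ∥ CU B:t3 (9c) ⇒ 9c, clock 25
[5] DMA t5→B (2c) ∥ CU A:t4 (7c) ⇒ 7c, clock 32
[6] DMA idle ∥ CU B:t5 (2c) ⇒ 2c, clock 34

end_cycle[5] = 32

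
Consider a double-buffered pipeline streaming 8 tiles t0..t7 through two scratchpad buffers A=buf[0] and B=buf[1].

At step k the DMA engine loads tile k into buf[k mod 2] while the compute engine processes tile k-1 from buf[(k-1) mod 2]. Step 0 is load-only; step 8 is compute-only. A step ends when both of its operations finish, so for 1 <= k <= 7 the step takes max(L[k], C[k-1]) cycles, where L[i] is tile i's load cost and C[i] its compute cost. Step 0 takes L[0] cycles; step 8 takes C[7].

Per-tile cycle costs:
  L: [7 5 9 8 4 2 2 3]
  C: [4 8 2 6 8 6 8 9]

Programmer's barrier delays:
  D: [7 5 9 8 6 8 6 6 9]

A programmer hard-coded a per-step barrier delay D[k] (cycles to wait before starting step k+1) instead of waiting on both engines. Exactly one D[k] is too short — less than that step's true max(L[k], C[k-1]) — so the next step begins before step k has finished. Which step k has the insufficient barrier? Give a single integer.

[0] required=L[0]=7=7 vs D=7 ok
[1] required=max(L[1]=5,C[0]=4)=5 vs D=5 ok
[2] required=max(L[2]=9,C[1]=8)=9 vs D=9 ok
[3] required=max(L[3]=8,C[2]=2)=8 vs D=8 ok
[4] required=max(L[4]=4,C[3]=6)=6 vs D=6 ok
[5] required=max(L[5]=2,C[4]=8)=8 vs D=8 ok
[6] required=max(L[6]=2,C[5]=6)=6 vs D=6 ok
[7] required=max(L[7]=3,C[6]=8)=8 vs D=6 SHORT
[8] required=C[7]=9=9 vs D=9 ok

hazard at step 7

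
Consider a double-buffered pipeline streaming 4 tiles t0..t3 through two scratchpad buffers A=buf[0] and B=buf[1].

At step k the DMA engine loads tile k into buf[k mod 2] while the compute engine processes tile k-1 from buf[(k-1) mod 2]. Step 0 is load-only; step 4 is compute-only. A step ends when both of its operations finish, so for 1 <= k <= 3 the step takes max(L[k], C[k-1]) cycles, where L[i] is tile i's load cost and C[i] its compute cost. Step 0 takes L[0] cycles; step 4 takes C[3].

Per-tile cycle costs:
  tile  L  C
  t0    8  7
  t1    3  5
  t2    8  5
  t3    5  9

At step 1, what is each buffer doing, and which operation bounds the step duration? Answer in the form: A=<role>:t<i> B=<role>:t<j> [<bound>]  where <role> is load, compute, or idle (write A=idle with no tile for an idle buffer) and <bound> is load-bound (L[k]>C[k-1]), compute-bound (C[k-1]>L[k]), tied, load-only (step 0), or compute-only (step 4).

k=0 load=t0/8c comp=- wait=8 total=8
k=1 load=t1/3c comp=t0/7c wait=7 total=15
k=2 load=t2/8c comp=t1/5c wait=8 total=23
k=3 load=t3/5c comp=t2/5c wait=5 total=28
k=4 load=- comp=t3/9c wait=9 total=37

step 1: A=compute:t0 B=load:t1 [compute-bound]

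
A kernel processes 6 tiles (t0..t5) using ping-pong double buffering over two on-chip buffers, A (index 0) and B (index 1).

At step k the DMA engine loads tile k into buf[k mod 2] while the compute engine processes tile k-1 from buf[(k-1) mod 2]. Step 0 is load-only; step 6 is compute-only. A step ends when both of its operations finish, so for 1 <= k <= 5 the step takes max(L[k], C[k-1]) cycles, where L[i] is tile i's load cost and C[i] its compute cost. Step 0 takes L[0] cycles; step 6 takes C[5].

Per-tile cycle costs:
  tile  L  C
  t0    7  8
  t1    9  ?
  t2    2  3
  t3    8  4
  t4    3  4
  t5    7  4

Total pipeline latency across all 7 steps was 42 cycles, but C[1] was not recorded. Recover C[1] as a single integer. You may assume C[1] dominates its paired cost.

C[1] = 3

step 0 → dur = L[0]=7 = 7
step 1 → dur = max(L[1]=9, C[0]=8) = 9
step 2 → dur = max(L[2]=2, C[1]=?) = C[1]  (unknown; binding)
step 3 → dur = max(L[3]=8, C[2]=3) = 8
step 4 → dur = max(L[4]=3, C[3]=4) = 4
step 5 → dur = max(L[5]=7, C[4]=4) = 7
step 6 → dur = C[5]=4 = 4
sum of known step durations = 39
dur[2] = total - known = 42 - 39 = 3
C[1] is the binding max in step 2, so C[1] = dur[2] = 3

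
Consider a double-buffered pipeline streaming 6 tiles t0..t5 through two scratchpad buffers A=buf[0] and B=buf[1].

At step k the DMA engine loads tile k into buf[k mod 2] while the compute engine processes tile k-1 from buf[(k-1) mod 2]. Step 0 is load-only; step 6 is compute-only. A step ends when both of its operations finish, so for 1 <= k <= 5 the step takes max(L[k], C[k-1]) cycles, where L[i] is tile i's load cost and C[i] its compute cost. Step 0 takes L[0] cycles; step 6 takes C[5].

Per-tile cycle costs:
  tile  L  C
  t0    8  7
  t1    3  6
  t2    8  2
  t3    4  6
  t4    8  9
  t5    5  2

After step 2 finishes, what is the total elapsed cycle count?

end_cycle[2] = 23

k=0 load=t0/8c comp=- wait=8 total=8
k=1 load=t1/3c comp=t0/7c wait=7 total=15
k=2 load=t2/8c comp=t1/6c wait=8 total=23
k=3 load=t3/4c comp=t2/2c wait=4 total=27
k=4 load=t4/8c comp=t3/6c wait=8 total=35
k=5 load=t5/5c comp=t4/9c wait=9 total=44
k=6 load=- comp=t5/2c wait=2 total=46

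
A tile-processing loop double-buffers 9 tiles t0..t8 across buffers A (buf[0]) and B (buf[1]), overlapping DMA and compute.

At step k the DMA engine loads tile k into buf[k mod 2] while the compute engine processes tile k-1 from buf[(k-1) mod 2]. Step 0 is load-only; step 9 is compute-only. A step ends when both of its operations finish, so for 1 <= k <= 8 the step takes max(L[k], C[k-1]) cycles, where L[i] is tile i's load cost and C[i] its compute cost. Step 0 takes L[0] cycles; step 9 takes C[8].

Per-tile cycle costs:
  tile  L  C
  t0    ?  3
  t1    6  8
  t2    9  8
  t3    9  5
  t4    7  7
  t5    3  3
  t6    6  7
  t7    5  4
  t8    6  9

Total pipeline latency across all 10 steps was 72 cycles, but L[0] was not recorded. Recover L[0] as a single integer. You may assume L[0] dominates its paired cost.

step 0 | dur = L[0]=? = L[0]  (unknown; binding)
step 1 | dur = max(L[1]=6, C[0]=3) = 6
step 2 | dur = max(L[2]=9, C[1]=8) = 9
step 3 | dur = max(L[3]=9, C[2]=8) = 9
step 4 | dur = max(L[4]=7, C[3]=5) = 7
step 5 | dur = max(L[5]=3, C[4]=7) = 7
step 6 | dur = max(L[6]=6, C[5]=3) = 6
step 7 | dur = max(L[7]=5, C[6]=7) = 7
step 8 | dur = max(L[8]=6, C[7]=4) = 6
step 9 | dur = C[8]=9 = 9
sum of known step durations = 66
dur[0] = total - known = 72 - 66 = 6
L[0] is the binding max in step 0, so L[0] = dur[0] = 6

L[0] = 6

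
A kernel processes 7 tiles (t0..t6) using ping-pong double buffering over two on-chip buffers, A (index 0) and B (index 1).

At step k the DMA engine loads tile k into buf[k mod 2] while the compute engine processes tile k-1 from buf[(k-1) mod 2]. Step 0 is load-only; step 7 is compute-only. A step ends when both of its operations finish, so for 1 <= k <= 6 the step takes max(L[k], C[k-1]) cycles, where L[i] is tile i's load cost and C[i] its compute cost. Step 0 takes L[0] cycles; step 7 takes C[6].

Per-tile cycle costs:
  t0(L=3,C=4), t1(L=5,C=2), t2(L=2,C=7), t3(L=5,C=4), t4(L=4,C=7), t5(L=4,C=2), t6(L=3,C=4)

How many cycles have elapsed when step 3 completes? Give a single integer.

end_cycle[3] = 17

[0] DMA t0→A (3c) ∥ CU idle ⇒ 3c, clock 3
[1] DMA t1→B (5c) ∥ CU A:t0 (4c) ⇒ 5c, clock 8
[2] DMA t2→A (2c) ∥ CU B:t1 (2c) ⇒ 2c, clock 10
[3] DMA t3→B (5c) ∥ CU A:t2 (7c) ⇒ 7c, clock 17
[4] DMA t4→A (4c) ∥ CU B:t3 (4c) ⇒ 4c, clock 21
[5] DMA t5→B (4c) ∥ CU A:t4 (7c) ⇒ 7c, clock 28
[6] DMA t6→A (3c) ∥ CU B:t5 (2c) ⇒ 3c, clock 31
[7] DMA idle ∥ CU A:t6 (4c) ⇒ 4c, clock 35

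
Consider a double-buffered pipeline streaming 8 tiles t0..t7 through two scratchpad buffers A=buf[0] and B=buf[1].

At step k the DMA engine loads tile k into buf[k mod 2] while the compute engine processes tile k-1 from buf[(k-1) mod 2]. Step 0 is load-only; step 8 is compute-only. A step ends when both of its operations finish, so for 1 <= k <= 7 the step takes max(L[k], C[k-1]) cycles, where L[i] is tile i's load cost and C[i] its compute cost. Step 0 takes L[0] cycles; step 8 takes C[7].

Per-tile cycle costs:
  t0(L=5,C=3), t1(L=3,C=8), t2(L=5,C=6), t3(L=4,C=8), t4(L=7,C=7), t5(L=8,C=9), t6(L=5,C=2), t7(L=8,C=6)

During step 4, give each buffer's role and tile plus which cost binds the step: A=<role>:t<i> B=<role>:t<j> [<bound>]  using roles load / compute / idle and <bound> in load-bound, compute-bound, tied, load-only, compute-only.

step 4: A=load:t4 B=compute:t3 [compute-bound]

[0] DMA t0→A (5c) ∥ CU idle ⇒ 5c, clock 5
[1] DMA t1→B (3c) ∥ CU A:t0 (3c) ⇒ 3c, clock 8
[2] DMA t2→A (5c) ∥ CU B:t1 (8c) ⇒ 8c, clock 16
[3] DMA t3→B (4c) ∥ CU A:t2 (6c) ⇒ 6c, clock 22
[4] DMA t4→A (7c) ∥ CU B:t3 (8c) ⇒ 8c, clock 30
[5] DMA t5→B (8c) ∥ CU A:t4 (7c) ⇒ 8c, clock 38
[6] DMA t6→A (5c) ∥ CU B:t5 (9c) ⇒ 9c, clock 47
[7] DMA t7→B (8c) ∥ CU A:t6 (2c) ⇒ 8c, clock 55
[8] DMA idle ∥ CU B:t7 (6c) ⇒ 6c, clock 61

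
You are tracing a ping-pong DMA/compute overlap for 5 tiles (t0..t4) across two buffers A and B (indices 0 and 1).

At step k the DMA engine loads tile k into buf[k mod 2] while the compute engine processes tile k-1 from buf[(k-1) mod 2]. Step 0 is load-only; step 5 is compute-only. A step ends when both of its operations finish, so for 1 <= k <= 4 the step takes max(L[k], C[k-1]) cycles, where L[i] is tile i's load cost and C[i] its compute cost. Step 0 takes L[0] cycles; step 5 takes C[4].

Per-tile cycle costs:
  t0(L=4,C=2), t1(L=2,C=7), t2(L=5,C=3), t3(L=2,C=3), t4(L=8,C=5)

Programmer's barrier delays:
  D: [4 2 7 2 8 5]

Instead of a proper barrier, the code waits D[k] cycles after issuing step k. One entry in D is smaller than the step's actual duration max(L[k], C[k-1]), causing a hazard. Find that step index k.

step 0: need L[0]=4 = 4; D[0]=4 ok
step 1: need max(L[1]=2,C[0]=2) = 2; D[1]=2 ok
step 2: need max(L[2]=5,C[1]=7) = 7; D[2]=7 ok
step 3: need max(L[3]=2,C[2]=3) = 3; D[3]=2 SHORT
step 4: need max(L[4]=8,C[3]=3) = 8; D[4]=8 ok
step 5: need C[4]=5 = 5; D[5]=5 ok

hazard at step 3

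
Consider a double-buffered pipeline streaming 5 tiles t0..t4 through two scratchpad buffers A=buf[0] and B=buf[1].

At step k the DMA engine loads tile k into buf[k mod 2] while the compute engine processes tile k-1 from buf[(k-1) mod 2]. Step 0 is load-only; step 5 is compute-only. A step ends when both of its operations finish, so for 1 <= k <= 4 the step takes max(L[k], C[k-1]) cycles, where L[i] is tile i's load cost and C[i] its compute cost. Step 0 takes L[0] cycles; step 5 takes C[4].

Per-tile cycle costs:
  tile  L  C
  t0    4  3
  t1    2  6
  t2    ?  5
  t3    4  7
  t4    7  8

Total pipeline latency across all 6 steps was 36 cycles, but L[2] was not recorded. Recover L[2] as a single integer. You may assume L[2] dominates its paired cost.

step 0 → dur = L[0]=4 = 4
step 1 → dur = max(L[1]=2, C[0]=3) = 3
step 2 → dur = max(L[2]=?, C[1]=6) = L[2]  (unknown; binding)
step 3 → dur = max(L[3]=4, C[2]=5) = 5
step 4 → dur = max(L[4]=7, C[3]=7) = 7
step 5 → dur = C[4]=8 = 8
sum of known step durations = 27
dur[2] = total - known = 36 - 27 = 9
L[2] is the binding max in step 2, so L[2] = dur[2] = 9

L[2] = 9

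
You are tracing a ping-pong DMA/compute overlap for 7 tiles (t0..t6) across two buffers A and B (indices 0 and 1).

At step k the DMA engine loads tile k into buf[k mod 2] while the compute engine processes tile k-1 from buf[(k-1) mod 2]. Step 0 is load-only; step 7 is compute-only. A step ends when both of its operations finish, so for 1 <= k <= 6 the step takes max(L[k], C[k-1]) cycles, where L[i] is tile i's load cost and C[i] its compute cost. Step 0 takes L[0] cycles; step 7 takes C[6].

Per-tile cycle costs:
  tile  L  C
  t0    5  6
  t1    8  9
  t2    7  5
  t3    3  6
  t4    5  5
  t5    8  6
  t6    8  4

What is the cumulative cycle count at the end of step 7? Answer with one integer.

end_cycle[7] = 53

step 0: L[0]=5 → dur=5, Σ=5 | A=load:t0 B=idle [load-only]
step 1: L[1]=8 C[0]=6 → dur=8, Σ=13 | A=compute:t0 B=load:t1 [load-bound]
step 2: L[2]=7 C[1]=9 → dur=9, Σ=22 | A=load:t2 B=compute:t1 [compute-bound]
step 3: L[3]=3 C[2]=5 → dur=5, Σ=27 | A=compute:t2 B=load:t3 [compute-bound]
step 4: L[4]=5 C[3]=6 → dur=6, Σ=33 | A=load:t4 B=compute:t3 [compute-bound]
step 5: L[5]=8 C[4]=5 → dur=8, Σ=41 | A=compute:t4 B=load:t5 [load-bound]
step 6: L[6]=8 C[5]=6 → dur=8, Σ=49 | A=load:t6 B=compute:t5 [load-bound]
step 7: C[6]=4 → dur=4, Σ=53 | A=compute:t6 B=idle [compute-only]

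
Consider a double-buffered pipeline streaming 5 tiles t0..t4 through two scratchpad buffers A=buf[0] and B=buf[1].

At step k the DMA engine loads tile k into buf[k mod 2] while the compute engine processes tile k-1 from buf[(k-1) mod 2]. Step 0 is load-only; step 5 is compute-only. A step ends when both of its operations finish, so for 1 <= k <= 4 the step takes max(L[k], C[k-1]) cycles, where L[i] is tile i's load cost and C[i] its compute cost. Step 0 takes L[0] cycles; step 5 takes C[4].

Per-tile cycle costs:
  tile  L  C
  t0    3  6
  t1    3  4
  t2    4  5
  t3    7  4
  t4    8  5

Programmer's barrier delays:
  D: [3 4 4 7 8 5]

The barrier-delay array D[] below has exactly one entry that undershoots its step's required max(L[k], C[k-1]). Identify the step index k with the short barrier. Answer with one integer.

step 0: need L[0]=3 = 3; D[0]=3 ok
step 1: need max(L[1]=3,C[0]=6) = 6; D[1]=4 SHORT
step 2: need max(L[2]=4,C[1]=4) = 4; D[2]=4 ok
step 3: need max(L[3]=7,C[2]=5) = 7; D[3]=7 ok
step 4: need max(L[4]=8,C[3]=4) = 8; D[4]=8 ok
step 5: need C[4]=5 = 5; D[5]=5 ok

hazard at step 1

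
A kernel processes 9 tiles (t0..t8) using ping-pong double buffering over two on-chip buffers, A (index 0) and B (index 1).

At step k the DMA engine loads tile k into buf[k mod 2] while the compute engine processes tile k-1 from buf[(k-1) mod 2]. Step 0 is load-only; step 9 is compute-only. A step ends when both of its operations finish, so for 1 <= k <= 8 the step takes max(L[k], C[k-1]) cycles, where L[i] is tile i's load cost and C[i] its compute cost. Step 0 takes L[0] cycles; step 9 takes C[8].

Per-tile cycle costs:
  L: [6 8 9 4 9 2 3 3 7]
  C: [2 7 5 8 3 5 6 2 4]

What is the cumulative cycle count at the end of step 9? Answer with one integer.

end_cycle[9] = 62

  0. 6=6c; end=6; A:t0 B:-
  1. max(8,2)=8c; end=14; A:t0 B:t1
  2. max(9,7)=9c; end=23; A:t2 B:t1
  3. max(4,5)=5c; end=28; A:t2 B:t3
  4. max(9,8)=9c; end=37; A:t4 B:t3
  5. max(2,3)=3c; end=40; A:t4 B:t5
  6. max(3,5)=5c; end=45; A:t6 B:t5
  7. max(3,6)=6c; end=51; A:t6 B:t7
  8. max(7,2)=7c; end=58; A:t8 B:t7
  9. 4=4c; end=62; A:t8 B:t7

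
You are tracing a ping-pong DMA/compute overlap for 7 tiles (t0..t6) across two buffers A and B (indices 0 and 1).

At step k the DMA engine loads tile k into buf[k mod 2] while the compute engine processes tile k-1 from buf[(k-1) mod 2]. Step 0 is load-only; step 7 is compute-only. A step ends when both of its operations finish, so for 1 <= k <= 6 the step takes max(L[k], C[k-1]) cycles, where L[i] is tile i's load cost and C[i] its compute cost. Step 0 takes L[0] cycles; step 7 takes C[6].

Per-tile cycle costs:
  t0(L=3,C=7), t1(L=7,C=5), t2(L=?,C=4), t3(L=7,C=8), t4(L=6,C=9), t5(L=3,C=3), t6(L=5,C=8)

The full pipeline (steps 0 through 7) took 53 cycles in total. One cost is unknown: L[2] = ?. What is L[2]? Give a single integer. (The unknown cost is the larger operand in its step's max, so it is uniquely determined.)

step 0 = dur = L[0]=3 = 3
step 1 = dur = max(L[1]=7, C[0]=7) = 7
step 2 = dur = max(L[2]=?, C[1]=5) = L[2]  (unknown; binding)
step 3 = dur = max(L[3]=7, C[2]=4) = 7
step 4 = dur = max(L[4]=6, C[3]=8) = 8
step 5 = dur = max(L[5]=3, C[4]=9) = 9
step 6 = dur = max(L[6]=5, C[5]=3) = 5
step 7 = dur = C[6]=8 = 8
sum of known step durations = 47
dur[2] = total - known = 53 - 47 = 6
L[2] is the binding max in step 2, so L[2] = dur[2] = 6

L[2] = 6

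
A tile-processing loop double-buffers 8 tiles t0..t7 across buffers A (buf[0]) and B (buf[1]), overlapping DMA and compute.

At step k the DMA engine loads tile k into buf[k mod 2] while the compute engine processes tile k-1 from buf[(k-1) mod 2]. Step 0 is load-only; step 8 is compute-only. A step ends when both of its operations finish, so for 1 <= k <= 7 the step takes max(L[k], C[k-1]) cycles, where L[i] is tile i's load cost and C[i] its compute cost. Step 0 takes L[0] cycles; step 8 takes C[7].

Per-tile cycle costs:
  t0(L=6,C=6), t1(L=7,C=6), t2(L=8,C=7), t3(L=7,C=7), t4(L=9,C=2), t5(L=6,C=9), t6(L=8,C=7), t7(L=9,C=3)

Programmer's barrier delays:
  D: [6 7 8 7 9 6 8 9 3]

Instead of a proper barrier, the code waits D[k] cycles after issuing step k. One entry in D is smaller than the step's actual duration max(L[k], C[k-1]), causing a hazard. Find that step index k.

step 0: need L[0]=6 = 6; D[0]=6 ok
step 1: need max(L[1]=7,C[0]=6) = 7; D[1]=7 ok
step 2: need max(L[2]=8,C[1]=6) = 8; D[2]=8 ok
step 3: need max(L[3]=7,C[2]=7) = 7; D[3]=7 ok
step 4: need max(L[4]=9,C[3]=7) = 9; D[4]=9 ok
step 5: need max(L[5]=6,C[4]=2) = 6; D[5]=6 ok
step 6: need max(L[6]=8,C[5]=9) = 9; D[6]=8 SHORT
step 7: need max(L[7]=9,C[6]=7) = 9; D[7]=9 ok
step 8: need C[7]=3 = 3; D[8]=3 ok

hazard at step 6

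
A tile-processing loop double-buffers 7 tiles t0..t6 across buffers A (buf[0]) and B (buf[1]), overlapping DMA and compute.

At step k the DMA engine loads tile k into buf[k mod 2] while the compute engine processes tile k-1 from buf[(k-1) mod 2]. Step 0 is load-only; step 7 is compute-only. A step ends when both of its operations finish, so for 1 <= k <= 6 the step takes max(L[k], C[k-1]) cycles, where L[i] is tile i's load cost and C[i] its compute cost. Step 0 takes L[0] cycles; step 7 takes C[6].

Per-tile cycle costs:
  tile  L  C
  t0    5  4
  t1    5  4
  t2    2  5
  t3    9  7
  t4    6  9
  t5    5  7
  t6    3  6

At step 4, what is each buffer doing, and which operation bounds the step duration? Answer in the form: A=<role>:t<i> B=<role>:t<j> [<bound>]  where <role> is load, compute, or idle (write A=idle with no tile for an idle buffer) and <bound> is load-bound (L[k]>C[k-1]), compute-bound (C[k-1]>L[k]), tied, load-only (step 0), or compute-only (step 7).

step 4: A=load:t4 B=compute:t3 [compute-bound]

  0. 5=5c; end=5; A:t0 B:-
  1. max(5,4)=5c; end=10; A:t0 B:t1
  2. max(2,4)=4c; end=14; A:t2 B:t1
  3. max(9,5)=9c; end=23; A:t2 B:t3
  4. max(6,7)=7c; end=30; A:t4 B:t3
  5. max(5,9)=9c; end=39; A:t4 B:t5
  6. max(3,7)=7c; end=46; A:t6 B:t5
  7. 6=6c; end=52; A:t6 B:t5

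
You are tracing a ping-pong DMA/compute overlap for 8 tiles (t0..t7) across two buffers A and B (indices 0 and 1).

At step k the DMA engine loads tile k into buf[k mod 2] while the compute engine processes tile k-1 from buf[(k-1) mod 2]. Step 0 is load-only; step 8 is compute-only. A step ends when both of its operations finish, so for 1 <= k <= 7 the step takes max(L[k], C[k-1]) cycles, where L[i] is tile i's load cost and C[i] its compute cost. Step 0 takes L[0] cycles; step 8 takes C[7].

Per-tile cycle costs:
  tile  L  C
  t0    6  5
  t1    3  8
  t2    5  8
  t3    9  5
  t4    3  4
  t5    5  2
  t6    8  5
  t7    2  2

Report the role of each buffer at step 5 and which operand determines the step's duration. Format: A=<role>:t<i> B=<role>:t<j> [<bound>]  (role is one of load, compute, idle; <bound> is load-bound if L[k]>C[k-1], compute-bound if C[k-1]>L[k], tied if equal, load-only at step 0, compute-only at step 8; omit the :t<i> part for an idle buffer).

[0] DMA t0→A (6c) ∥ CU idle ⇒ 6c, clock 6
[1] DMA t1→B (3c) ∥ CU A:t0 (5c) ⇒ 5c, clock 11
[2] DMA t2→A (5c) ∥ CU B:t1 (8c) ⇒ 8c, clock 19
[3] DMA t3→B (9c) ∥ CU A:t2 (8c) ⇒ 9c, clock 28
[4] DMA t4→A (3c) ∥ CU B:t3 (5c) ⇒ 5c, clock 33
[5] DMA t5→B (5c) ∥ CU A:t4 (4c) ⇒ 5c, clock 38
[6] DMA t6→A (8c) ∥ CU B:t5 (2c) ⇒ 8c, clock 46
[7] DMA t7→B (2c) ∥ CU A:t6 (5c) ⇒ 5c, clock 51
[8] DMA idle ∥ CU B:t7 (2c) ⇒ 2c, clock 53

step 5: A=compute:t4 B=load:t5 [load-bound]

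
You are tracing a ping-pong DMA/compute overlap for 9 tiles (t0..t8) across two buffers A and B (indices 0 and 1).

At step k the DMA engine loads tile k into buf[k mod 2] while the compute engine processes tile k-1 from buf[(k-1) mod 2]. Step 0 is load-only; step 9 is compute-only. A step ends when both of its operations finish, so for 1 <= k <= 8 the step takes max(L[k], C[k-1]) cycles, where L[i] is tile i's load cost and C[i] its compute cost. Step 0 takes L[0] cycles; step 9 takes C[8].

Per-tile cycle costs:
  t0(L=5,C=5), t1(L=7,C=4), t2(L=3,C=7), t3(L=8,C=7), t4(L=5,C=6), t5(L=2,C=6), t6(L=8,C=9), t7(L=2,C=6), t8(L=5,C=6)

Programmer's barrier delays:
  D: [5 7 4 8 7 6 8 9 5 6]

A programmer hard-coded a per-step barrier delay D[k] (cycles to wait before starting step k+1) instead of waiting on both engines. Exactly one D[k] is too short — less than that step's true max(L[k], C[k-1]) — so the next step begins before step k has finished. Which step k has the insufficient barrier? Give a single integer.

hazard at step 8

step 0: need L[0]=5 = 5; D[0]=5 ok
step 1: need max(L[1]=7,C[0]=5) = 7; D[1]=7 ok
step 2: need max(L[2]=3,C[1]=4) = 4; D[2]=4 ok
step 3: need max(L[3]=8,C[2]=7) = 8; D[3]=8 ok
step 4: need max(L[4]=5,C[3]=7) = 7; D[4]=7 ok
step 5: need max(L[5]=2,C[4]=6) = 6; D[5]=6 ok
step 6: need max(L[6]=8,C[5]=6) = 8; D[6]=8 ok
step 7: need max(L[7]=2,C[6]=9) = 9; D[7]=9 ok
step 8: need max(L[8]=5,C[7]=6) = 6; D[8]=5 SHORT
step 9: need C[8]=6 = 6; D[9]=6 ok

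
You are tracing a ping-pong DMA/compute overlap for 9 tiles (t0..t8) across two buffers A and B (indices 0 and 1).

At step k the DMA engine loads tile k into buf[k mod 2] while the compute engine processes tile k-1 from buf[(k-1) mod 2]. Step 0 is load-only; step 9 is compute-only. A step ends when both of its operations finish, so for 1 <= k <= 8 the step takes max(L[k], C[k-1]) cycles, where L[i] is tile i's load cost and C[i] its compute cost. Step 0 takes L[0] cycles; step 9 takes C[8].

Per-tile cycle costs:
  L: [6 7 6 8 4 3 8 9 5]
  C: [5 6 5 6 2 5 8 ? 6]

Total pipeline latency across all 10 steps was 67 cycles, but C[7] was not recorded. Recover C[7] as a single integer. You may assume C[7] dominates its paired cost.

step 0 | dur = L[0]=6 = 6
step 1 | dur = max(L[1]=7, C[0]=5) = 7
step 2 | dur = max(L[2]=6, C[1]=6) = 6
step 3 | dur = max(L[3]=8, C[2]=5) = 8
step 4 | dur = max(L[4]=4, C[3]=6) = 6
step 5 | dur = max(L[5]=3, C[4]=2) = 3
step 6 | dur = max(L[6]=8, C[5]=5) = 8
step 7 | dur = max(L[7]=9, C[6]=8) = 9
step 8 | dur = max(L[8]=5, C[7]=?) = C[7]  (unknown; binding)
step 9 | dur = C[8]=6 = 6
sum of known step durations = 59
dur[8] = total - known = 67 - 59 = 8
C[7] is the binding max in step 8, so C[7] = dur[8] = 8

C[7] = 8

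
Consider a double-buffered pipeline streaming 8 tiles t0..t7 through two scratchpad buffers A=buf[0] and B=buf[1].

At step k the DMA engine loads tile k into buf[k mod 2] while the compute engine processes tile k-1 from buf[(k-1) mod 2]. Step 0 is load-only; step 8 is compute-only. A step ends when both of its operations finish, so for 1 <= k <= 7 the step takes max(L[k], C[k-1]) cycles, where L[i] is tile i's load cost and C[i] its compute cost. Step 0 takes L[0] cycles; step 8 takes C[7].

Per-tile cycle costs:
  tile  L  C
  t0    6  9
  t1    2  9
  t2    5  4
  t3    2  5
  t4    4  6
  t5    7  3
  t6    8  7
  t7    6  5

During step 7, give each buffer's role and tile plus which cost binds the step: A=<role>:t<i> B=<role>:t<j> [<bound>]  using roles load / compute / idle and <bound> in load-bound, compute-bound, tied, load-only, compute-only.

k=0 load=t0/6c comp=- wait=6 total=6
k=1 load=t1/2c comp=t0/9c wait=9 total=15
k=2 load=t2/5c comp=t1/9c wait=9 total=24
k=3 load=t3/2c comp=t2/4c wait=4 total=28
k=4 load=t4/4c comp=t3/5c wait=5 total=33
k=5 load=t5/7c comp=t4/6c wait=7 total=40
k=6 load=t6/8c comp=t5/3c wait=8 total=48
k=7 load=t7/6c comp=t6/7c wait=7 total=55
k=8 load=- comp=t7/5c wait=5 total=60

step 7: A=compute:t6 B=load:t7 [compute-bound]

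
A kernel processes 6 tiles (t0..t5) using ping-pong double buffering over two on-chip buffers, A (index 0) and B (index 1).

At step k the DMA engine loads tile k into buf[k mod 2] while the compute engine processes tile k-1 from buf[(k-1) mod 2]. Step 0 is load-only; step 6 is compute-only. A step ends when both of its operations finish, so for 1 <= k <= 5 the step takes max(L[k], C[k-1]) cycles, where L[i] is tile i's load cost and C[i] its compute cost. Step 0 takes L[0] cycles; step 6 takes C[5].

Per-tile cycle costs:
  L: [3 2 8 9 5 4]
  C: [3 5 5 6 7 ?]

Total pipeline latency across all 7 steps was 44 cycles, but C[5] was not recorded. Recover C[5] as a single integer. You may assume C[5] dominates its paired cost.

C[5] = 8

step 0 = dur = L[0]=3 = 3
step 1 = dur = max(L[1]=2, C[0]=3) = 3
step 2 = dur = max(L[2]=8, C[1]=5) = 8
step 3 = dur = max(L[3]=9, C[2]=5) = 9
step 4 = dur = max(L[4]=5, C[3]=6) = 6
step 5 = dur = max(L[5]=4, C[4]=7) = 7
step 6 = dur = C[5]=? = C[5]  (unknown; binding)
sum of known step durations = 36
dur[6] = total - known = 44 - 36 = 8
C[5] is the binding max in step 6, so C[5] = dur[6] = 8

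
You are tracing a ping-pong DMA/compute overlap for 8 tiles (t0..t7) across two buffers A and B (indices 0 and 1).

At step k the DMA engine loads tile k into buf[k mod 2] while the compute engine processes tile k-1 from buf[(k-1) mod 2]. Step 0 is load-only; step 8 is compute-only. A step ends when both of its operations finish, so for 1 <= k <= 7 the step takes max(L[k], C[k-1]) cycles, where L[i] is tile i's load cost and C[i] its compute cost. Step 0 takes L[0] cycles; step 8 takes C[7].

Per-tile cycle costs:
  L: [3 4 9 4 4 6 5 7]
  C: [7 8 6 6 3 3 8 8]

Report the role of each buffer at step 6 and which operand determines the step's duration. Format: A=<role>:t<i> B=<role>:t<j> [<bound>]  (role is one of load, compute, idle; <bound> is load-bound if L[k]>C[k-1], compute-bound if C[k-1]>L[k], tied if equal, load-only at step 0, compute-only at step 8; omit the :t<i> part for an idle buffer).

step 6: A=load:t6 B=compute:t5 [load-bound]

[0] DMA t0→A (3c) ∥ CU idle ⇒ 3c, clock 3
[1] DMA t1→B (4c) ∥ CU A:t0 (7c) ⇒ 7c, clock 10
[2] DMA t2→A (9c) ∥ CU B:t1 (8c) ⇒ 9c, clock 19
[3] DMA t3→B (4c) ∥ CU A:t2 (6c) ⇒ 6c, clock 25
[4] DMA t4→A (4c) ∥ CU B:t3 (6c) ⇒ 6c, clock 31
[5] DMA t5→B (6c) ∥ CU A:t4 (3c) ⇒ 6c, clock 37
[6] DMA t6→A (5c) ∥ CU B:t5 (3c) ⇒ 5c, clock 42
[7] DMA t7→B (7c) ∥ CU A:t6 (8c) ⇒ 8c, clock 50
[8] DMA idle ∥ CU B:t7 (8c) ⇒ 8c, clock 58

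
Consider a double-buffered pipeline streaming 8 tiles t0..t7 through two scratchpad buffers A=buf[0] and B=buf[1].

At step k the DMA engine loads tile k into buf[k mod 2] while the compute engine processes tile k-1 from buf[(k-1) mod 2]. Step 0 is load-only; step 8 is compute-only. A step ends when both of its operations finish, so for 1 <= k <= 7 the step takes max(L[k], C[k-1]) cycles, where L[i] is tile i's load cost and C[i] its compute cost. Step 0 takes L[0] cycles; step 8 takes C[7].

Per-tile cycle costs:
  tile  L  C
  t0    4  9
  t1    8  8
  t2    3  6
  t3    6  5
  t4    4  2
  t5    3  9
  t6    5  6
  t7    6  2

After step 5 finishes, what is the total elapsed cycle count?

end_cycle[5] = 35

k=0 load=t0/4c comp=- wait=4 total=4
k=1 load=t1/8c comp=t0/9c wait=9 total=13
k=2 load=t2/3c comp=t1/8c wait=8 total=21
k=3 load=t3/6c comp=t2/6c wait=6 total=27
k=4 load=t4/4c comp=t3/5c wait=5 total=32
k=5 load=t5/3c comp=t4/2c wait=3 total=35
k=6 load=t6/5c comp=t5/9c wait=9 total=44
k=7 load=t7/6c comp=t6/6c wait=6 total=50
k=8 load=- comp=t7/2c wait=2 total=52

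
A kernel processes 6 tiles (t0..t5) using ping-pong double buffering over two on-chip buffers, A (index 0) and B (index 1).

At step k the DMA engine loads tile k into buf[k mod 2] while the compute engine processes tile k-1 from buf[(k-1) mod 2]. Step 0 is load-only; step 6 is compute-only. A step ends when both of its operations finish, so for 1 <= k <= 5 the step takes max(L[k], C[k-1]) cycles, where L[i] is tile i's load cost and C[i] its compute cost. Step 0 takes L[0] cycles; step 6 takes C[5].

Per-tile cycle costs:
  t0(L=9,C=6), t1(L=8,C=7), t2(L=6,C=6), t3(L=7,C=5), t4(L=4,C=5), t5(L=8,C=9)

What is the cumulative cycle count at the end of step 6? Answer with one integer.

k=0 load=t0/9c comp=- wait=9 total=9
k=1 load=t1/8c comp=t0/6c wait=8 total=17
k=2 load=t2/6c comp=t1/7c wait=7 total=24
k=3 load=t3/7c comp=t2/6c wait=7 total=31
k=4 load=t4/4c comp=t3/5c wait=5 total=36
k=5 load=t5/8c comp=t4/5c wait=8 total=44
k=6 load=- comp=t5/9c wait=9 total=53

end_cycle[6] = 53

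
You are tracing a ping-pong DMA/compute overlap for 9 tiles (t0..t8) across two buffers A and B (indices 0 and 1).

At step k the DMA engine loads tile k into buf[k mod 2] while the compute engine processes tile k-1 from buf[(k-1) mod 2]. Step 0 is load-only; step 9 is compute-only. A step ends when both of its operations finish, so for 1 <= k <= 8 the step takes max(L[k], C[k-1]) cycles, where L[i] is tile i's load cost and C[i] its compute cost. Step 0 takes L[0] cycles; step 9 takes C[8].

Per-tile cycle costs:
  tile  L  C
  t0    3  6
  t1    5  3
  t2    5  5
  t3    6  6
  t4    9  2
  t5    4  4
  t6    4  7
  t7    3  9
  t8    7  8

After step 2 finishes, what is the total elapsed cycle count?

  0. 3=3c; end=3; A:t0 B:-
  1. max(5,6)=6c; end=9; A:t0 B:t1
  2. max(5,3)=5c; end=14; A:t2 B:t1
  3. max(6,5)=6c; end=20; A:t2 B:t3
  4. max(9,6)=9c; end=29; A:t4 B:t3
  5. max(4,2)=4c; end=33; A:t4 B:t5
  6. max(4,4)=4c; end=37; A:t6 B:t5
  7. max(3,7)=7c; end=44; A:t6 B:t7
  8. max(7,9)=9c; end=53; A:t8 B:t7
  9. 8=8c; end=61; A:t8 B:t7

end_cycle[2] = 14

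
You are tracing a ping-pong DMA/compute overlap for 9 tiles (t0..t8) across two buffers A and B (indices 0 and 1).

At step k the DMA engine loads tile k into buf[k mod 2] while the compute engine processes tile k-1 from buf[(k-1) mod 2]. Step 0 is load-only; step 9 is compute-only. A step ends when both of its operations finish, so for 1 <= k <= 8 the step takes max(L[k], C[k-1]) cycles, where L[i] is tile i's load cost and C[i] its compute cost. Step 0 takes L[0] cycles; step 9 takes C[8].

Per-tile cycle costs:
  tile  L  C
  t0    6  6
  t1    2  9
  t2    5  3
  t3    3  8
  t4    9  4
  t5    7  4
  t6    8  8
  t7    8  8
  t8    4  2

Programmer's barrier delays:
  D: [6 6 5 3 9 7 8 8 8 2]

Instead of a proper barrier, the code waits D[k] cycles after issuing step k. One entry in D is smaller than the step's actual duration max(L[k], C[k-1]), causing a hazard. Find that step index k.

[0] required=L[0]=6=6 vs D=6 ok
[1] required=max(L[1]=2,C[0]=6)=6 vs D=6 ok
[2] required=max(L[2]=5,C[1]=9)=9 vs D=5 SHORT
[3] required=max(L[3]=3,C[2]=3)=3 vs D=3 ok
[4] required=max(L[4]=9,C[3]=8)=9 vs D=9 ok
[5] required=max(L[5]=7,C[4]=4)=7 vs D=7 ok
[6] required=max(L[6]=8,C[5]=4)=8 vs D=8 ok
[7] required=max(L[7]=8,C[6]=8)=8 vs D=8 ok
[8] required=max(L[8]=4,C[7]=8)=8 vs D=8 ok
[9] required=C[8]=2=2 vs D=2 ok

hazard at step 2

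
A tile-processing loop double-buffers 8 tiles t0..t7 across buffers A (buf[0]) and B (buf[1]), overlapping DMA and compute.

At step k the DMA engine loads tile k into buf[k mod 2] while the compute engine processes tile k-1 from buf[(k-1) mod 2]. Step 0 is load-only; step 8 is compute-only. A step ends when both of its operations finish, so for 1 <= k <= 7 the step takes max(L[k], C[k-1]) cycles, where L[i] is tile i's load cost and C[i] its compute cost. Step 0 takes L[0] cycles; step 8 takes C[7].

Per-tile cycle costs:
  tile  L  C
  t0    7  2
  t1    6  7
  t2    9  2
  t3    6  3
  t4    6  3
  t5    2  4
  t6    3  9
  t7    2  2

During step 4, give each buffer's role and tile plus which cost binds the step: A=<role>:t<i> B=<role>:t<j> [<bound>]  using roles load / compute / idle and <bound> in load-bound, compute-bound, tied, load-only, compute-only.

step 4: A=load:t4 B=compute:t3 [load-bound]

  0. 7=7c; end=7; A:t0 B:-
  1. max(6,2)=6c; end=13; A:t0 B:t1
  2. max(9,7)=9c; end=22; A:t2 B:t1
  3. max(6,2)=6c; end=28; A:t2 B:t3
  4. max(6,3)=6c; end=34; A:t4 B:t3
  5. max(2,3)=3c; end=37; A:t4 B:t5
  6. max(3,4)=4c; end=41; A:t6 B:t5
  7. max(2,9)=9c; end=50; A:t6 B:t7
  8. 2=2c; end=52; A:t6 B:t7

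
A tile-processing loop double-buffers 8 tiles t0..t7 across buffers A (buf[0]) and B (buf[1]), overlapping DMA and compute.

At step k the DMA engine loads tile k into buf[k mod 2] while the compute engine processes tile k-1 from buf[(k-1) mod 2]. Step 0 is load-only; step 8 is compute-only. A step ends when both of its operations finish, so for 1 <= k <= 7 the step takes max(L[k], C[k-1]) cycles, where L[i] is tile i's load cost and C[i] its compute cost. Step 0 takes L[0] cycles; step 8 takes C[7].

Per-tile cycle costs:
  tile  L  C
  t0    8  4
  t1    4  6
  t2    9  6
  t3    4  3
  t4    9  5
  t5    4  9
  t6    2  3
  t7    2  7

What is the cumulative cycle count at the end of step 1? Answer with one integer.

  0. 8=8c; end=8; A:t0 B:-
  1. max(4,4)=4c; end=12; A:t0 B:t1
  2. max(9,6)=9c; end=21; A:t2 B:t1
  3. max(4,6)=6c; end=27; A:t2 B:t3
  4. max(9,3)=9c; end=36; A:t4 B:t3
  5. max(4,5)=5c; end=41; A:t4 B:t5
  6. max(2,9)=9c; end=50; A:t6 B:t5
  7. max(2,3)=3c; end=53; A:t6 B:t7
  8. 7=7c; end=60; A:t6 B:t7

end_cycle[1] = 12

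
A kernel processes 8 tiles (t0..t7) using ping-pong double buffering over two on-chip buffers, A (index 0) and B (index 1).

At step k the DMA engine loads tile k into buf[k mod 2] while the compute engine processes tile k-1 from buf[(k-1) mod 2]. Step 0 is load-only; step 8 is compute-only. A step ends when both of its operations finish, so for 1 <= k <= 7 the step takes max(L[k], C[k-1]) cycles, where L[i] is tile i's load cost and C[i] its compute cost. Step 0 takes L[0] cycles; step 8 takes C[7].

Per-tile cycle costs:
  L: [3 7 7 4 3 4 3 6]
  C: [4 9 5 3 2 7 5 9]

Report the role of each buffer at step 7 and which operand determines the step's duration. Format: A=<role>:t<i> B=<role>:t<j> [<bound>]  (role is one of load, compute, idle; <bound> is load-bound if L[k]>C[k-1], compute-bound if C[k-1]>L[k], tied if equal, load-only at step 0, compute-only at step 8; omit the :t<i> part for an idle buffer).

step 7: A=compute:t6 B=load:t7 [load-bound]

[0] DMA t0→A (3c) ∥ CU idle ⇒ 3c, clock 3
[1] DMA t1→B (7c) ∥ CU A:t0 (4c) ⇒ 7c, clock 10
[2] DMA t2→A (7c) ∥ CU B:t1 (9c) ⇒ 9c, clock 19
[3] DMA t3→B (4c) ∥ CU A:t2 (5c) ⇒ 5c, clock 24
[4] DMA t4→A (3c) ∥ CU B:t3 (3c) ⇒ 3c, clock 27
[5] DMA t5→B (4c) ∥ CU A:t4 (2c) ⇒ 4c, clock 31
[6] DMA t6→A (3c) ∥ CU B:t5 (7c) ⇒ 7c, clock 38
[7] DMA t7→B (6c) ∥ CU A:t6 (5c) ⇒ 6c, clock 44
[8] DMA idle ∥ CU B:t7 (9c) ⇒ 9c, clock 53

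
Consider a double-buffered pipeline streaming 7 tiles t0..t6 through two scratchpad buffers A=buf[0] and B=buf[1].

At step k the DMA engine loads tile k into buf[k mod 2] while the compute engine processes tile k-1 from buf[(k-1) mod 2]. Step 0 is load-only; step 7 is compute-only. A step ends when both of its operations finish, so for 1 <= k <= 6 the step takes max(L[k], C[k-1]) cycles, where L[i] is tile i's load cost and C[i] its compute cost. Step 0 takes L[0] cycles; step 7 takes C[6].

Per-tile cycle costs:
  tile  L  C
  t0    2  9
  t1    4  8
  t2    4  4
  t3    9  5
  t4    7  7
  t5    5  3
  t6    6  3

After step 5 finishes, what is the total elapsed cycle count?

  0. 2=2c; end=2; A:t0 B:-
  1. max(4,9)=9c; end=11; A:t0 B:t1
  2. max(4,8)=8c; end=19; A:t2 B:t1
  3. max(9,4)=9c; end=28; A:t2 B:t3
  4. max(7,5)=7c; end=35; A:t4 B:t3
  5. max(5,7)=7c; end=42; A:t4 B:t5
  6. max(6,3)=6c; end=48; A:t6 B:t5
  7. 3=3c; end=51; A:t6 B:t5

end_cycle[5] = 42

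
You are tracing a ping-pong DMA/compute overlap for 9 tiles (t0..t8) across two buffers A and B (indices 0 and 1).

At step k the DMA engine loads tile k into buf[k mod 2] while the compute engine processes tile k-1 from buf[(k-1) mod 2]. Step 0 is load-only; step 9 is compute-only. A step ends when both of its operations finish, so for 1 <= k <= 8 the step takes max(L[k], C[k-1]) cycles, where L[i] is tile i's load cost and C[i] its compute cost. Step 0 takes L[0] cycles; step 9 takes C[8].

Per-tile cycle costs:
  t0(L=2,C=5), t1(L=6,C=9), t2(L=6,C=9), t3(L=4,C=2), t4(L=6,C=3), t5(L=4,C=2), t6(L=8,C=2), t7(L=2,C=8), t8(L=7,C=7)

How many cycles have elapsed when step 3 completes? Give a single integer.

end_cycle[3] = 26

step 0: L[0]=2 → dur=2, Σ=2 | A=load:t0 B=idle [load-only]
step 1: L[1]=6 C[0]=5 → dur=6, Σ=8 | A=compute:t0 B=load:t1 [load-bound]
step 2: L[2]=6 C[1]=9 → dur=9, Σ=17 | A=load:t2 B=compute:t1 [compute-bound]
step 3: L[3]=4 C[2]=9 → dur=9, Σ=26 | A=compute:t2 B=load:t3 [compute-bound]
step 4: L[4]=6 C[3]=2 → dur=6, Σ=32 | A=load:t4 B=compute:t3 [load-bound]
step 5: L[5]=4 C[4]=3 → dur=4, Σ=36 | A=compute:t4 B=load:t5 [load-bound]
step 6: L[6]=8 C[5]=2 → dur=8, Σ=44 | A=load:t6 B=compute:t5 [load-bound]
step 7: L[7]=2 C[6]=2 → dur=2, Σ=46 | A=compute:t6 B=load:t7 [tied]
step 8: L[8]=7 C[7]=8 → dur=8, Σ=54 | A=load:t8 B=compute:t7 [compute-bound]
step 9: C[8]=7 → dur=7, Σ=61 | A=compute:t8 B=idle [compute-only]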